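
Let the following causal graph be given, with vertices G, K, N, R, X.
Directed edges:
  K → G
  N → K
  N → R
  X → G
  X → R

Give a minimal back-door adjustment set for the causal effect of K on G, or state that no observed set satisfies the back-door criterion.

desc(K)\{K}={G}; candidates ⊆ {N,R,X}.
∅: K⊥G given ∅ in G with K→· removed — back-door holds.

K→G: minimal back-door set ∅.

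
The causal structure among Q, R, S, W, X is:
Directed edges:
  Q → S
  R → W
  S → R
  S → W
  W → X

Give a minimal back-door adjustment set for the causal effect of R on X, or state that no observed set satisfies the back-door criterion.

desc(R)\{R}={W,X}; candidates ⊆ {Q,S}.
size 0: {}; under {} R still reaches {Q,S,W,X} ∋ X.
{S}: R⊥X given {S} in G with R→· removed — back-door holds.

R→X: minimal back-door set {S}.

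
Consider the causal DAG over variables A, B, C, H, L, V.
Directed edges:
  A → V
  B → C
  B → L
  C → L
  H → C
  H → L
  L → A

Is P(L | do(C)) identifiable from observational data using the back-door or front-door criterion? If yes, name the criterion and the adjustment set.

desc(C)\{C}={A,L,V}; candidates ⊆ {B,H}.
size 0: {}; under {} C still reaches {A,B,H,L,V} ∋ L.
size 1: {B}, {H}; under {B} C still reaches {A,H,L,V} ∋ L.
{B,H}: C⊥L given {B,H} in G with C→· removed — back-door holds.
P(L|do(C)) = Σ_{B,H} P(L|C,B,H)·P(B,H).

P(L|do(C)): backdoor, adjust for {B, H}.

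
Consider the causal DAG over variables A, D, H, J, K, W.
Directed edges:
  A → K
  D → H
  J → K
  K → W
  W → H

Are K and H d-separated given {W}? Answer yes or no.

Yes — K ⊥ H | {W}.

Bayes-Ball from K | {W} reaches {A,J}.
H ∉ reach(K|{W}) ⇒ K ⊥ H | {W}.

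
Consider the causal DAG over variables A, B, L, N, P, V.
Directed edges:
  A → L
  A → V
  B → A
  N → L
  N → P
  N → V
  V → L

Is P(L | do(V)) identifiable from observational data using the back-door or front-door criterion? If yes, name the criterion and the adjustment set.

P(L|do(V)): backdoor, adjust for {A, N}.

desc(V)\{V}={L}; candidates ⊆ {A,B,N,P}.
size 0: {}; under {} V still reaches {A,B,L,N,P} ∋ L.
size 1: {A}, {B}, {N} …(+1); under {A} V still reaches {L,N,P} ∋ L.
{A,N}: V⊥L given {A,N} in G with V→· removed — back-door holds.
P(L|do(V)) = Σ_{A,N} P(L|V,A,N)·P(A,N).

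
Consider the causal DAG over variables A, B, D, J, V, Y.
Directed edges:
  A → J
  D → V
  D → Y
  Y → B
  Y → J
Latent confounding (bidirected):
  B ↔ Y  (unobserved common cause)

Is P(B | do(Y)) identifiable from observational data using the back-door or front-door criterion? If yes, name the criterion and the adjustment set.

P(B|do(Y)): not identifiable (no BD/FD set).

desc(Y)\{Y}={B,J}; candidates ⊆ {A,D,V}.
Y↔B: latent back-door arc(s) into Y.
size 0: {}; under {} Y still reaches {B,D,V} ∋ B.
size 1: {A}, {D}, {V}; under {A} Y still reaches {B,D,V} ∋ B.
size 2: {A,D}, {A,V}, {D,V}; under {A,D} Y still reaches {B} ∋ B.
Y↔B cannot be blocked by any observed set — no back-door set.
No mediator lies on a directed Y→…→B path.
Neither criterion identifies P(B|do(Y)) in this graph.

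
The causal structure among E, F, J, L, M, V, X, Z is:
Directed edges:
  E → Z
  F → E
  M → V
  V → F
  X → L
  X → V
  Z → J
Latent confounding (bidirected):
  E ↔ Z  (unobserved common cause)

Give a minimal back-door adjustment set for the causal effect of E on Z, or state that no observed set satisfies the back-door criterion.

desc(E)\{E}={J,Z}; candidates ⊆ {F,L,M,V,X}.
E↔Z: latent back-door arc(s) into E.
size 0: {}; under {} E still reaches {F,J,L,M,V,X,Z} ∋ Z.
size 1: {F}, {L}, {M} …(+2); under {F} E still reaches {J,Z} ∋ Z.
size 2: {F,L}, {F,M}, {F,V} …(+7); under {F,L} E still reaches {J,Z} ∋ Z.
E↔Z cannot be blocked by any observed set — no back-door set.

E→Z: no observed back-door set.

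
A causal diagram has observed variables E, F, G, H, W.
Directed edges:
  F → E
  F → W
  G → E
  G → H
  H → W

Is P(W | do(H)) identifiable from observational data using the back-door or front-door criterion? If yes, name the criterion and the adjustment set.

desc(H)\{H}={W}; candidates ⊆ {E,F,G}.
∅: H⊥W given ∅ in G with H→· removed — back-door holds.
P(W|do(H)) = P(W|H) — no adjustment needed.

P(W|do(H)): backdoor, adjust for ∅.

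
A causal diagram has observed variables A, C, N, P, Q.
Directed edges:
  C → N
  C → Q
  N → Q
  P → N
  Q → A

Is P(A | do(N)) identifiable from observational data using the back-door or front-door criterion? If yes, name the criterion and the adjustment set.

desc(N)\{N}={A,Q}; candidates ⊆ {C,P}.
size 0: {}; under {} N still reaches {A,C,P,Q} ∋ A.
{C}: N⊥A given {C} in G with N→· removed — back-door holds.
P(A|do(N)) = Σ_{C} P(A|N,C)·P(C).

P(A|do(N)): backdoor, adjust for {C}.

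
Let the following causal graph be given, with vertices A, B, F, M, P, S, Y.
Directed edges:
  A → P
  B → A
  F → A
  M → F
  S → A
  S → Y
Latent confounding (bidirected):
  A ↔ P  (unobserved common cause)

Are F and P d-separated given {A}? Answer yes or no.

No — F and P are d-connected given {A}.

Bayes-Ball from F | {A} reaches {B,M,P,S,Y}.
P ∈ reach(F|{A}) ⇒ F ⊥̸ P | {A}.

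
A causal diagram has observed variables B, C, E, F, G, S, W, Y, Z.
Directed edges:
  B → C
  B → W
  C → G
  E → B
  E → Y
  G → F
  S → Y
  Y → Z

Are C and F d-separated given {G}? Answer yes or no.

Yes — C ⊥ F | {G}.

Bayes-Ball from C | {G} reaches {B,E,W,Y,Z}.
F ∉ reach(C|{G}) ⇒ C ⊥ F | {G}.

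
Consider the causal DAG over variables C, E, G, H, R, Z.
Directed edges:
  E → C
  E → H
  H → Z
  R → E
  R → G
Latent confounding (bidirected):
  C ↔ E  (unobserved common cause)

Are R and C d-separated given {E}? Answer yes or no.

No — R and C are d-connected given {E}.

Bayes-Ball from R | {E} reaches {C,G}.
C ∈ reach(R|{E}) ⇒ R ⊥̸ C | {E}.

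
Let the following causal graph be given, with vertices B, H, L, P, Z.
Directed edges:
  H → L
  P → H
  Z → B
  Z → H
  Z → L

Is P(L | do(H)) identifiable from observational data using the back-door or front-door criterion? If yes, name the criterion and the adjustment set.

P(L|do(H)): backdoor, adjust for {Z}.

desc(H)\{H}={L}; candidates ⊆ {B,P,Z}.
size 0: {}; under {} H still reaches {B,L,P,Z} ∋ L.
{Z}: H⊥L given {Z} in G with H→· removed — back-door holds.
P(L|do(H)) = Σ_{Z} P(L|H,Z)·P(Z).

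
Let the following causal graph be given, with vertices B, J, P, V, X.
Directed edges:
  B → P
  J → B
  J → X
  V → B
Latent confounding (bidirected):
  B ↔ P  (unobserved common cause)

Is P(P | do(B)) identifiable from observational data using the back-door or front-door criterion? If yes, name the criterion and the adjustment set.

P(P|do(B)): not identifiable (no BD/FD set).

desc(B)\{B}={P}; candidates ⊆ {J,V,X}.
B↔P: latent back-door arc(s) into B.
size 0: {}; under {} B still reaches {J,P,V,X} ∋ P.
size 1: {J}, {V}, {X}; under {J} B still reaches {P,V} ∋ P.
size 2: {J,V}, {J,X}, {V,X}; under {J,V} B still reaches {P} ∋ P.
B↔P cannot be blocked by any observed set — no back-door set.
No mediator lies on a directed B→…→P path.
Neither criterion identifies P(P|do(B)) in this graph.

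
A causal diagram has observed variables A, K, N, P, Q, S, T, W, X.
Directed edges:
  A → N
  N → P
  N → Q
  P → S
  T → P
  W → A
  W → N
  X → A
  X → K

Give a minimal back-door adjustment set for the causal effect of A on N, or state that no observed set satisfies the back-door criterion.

A→N: minimal back-door set {W}.

desc(A)\{A}={N,P,Q,S}; candidates ⊆ {K,T,W,X}.
size 0: {}; under {} A still reaches {K,N,P,Q,S,W,X} ∋ N.
{W}: A⊥N given {W} in G with A→· removed — back-door holds.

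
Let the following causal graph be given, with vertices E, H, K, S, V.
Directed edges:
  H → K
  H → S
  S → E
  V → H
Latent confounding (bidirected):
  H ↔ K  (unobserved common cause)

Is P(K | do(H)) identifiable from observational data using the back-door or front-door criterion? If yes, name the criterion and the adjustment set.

desc(H)\{H}={E,K,S}; candidates ⊆ {V}.
H↔K: latent back-door arc(s) into H.
size 0: {}; under {} H still reaches {K,V} ∋ K.
size 1: {V}; under {V} H still reaches {K} ∋ K.
H↔K cannot be blocked by any observed set — no back-door set.
No mediator lies on a directed H→…→K path.
Neither criterion identifies P(K|do(H)) in this graph.

P(K|do(H)): not identifiable (no BD/FD set).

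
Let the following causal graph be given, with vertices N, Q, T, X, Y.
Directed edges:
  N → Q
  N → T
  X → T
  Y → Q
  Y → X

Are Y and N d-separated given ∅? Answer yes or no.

Bayes-Ball from Y | ∅ reaches {Q,T,X}.
N ∉ reach(Y|∅) ⇒ Y ⊥ N | ∅.

Yes — Y ⊥ N | ∅.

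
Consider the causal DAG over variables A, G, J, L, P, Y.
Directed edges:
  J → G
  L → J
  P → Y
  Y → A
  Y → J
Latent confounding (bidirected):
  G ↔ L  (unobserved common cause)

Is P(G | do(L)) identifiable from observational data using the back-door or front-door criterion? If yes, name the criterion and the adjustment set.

P(G|do(L)): frontdoor, adjust for {J}.

desc(L)\{L}={G,J}; candidates ⊆ {A,P,Y}.
L↔G: latent back-door arc(s) into L.
size 0: {}; under {} L still reaches {G} ∋ G.
size 1: {A}, {P}, {Y}; under {A} L still reaches {G} ∋ G.
size 2: {A,P}, {A,Y}, {P,Y}; under {A,P} L still reaches {G} ∋ G.
L↔G cannot be blocked by any observed set — no back-door set.
{J}: (i) intercepts every directed L→G path; (ii) no back-door L→{J}; (iii) {L} blocks every back-door {J}→G. Front-door holds.
P(G|do(L)) = Σ_{J} P(J|L) Σ_{L'} P(G|J,L')P(L').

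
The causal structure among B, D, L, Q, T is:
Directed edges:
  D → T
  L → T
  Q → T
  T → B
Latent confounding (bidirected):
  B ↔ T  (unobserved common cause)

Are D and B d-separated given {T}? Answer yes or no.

Bayes-Ball from D | {T} reaches {B,L,Q}.
B ∈ reach(D|{T}) ⇒ D ⊥̸ B | {T}.

No — D and B are d-connected given {T}.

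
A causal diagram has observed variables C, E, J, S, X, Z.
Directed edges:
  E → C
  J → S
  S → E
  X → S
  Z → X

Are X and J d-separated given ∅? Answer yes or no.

Yes — X ⊥ J | ∅.

Bayes-Ball from X | ∅ reaches {C,E,S,Z}.
J ∉ reach(X|∅) ⇒ X ⊥ J | ∅.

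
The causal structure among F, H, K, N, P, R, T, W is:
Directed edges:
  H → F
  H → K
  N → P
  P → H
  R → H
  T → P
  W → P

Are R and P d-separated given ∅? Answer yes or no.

Yes — R ⊥ P | ∅.

Bayes-Ball from R | ∅ reaches {F,H,K}.
P ∉ reach(R|∅) ⇒ R ⊥ P | ∅.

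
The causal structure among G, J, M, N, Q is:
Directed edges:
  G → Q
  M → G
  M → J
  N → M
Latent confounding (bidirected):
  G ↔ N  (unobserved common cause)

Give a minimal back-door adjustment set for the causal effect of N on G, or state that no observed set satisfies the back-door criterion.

desc(N)\{N}={G,J,M,Q}; candidates ⊆ {—}.
N↔G: latent back-door arc(s) into N.
size 0: {}; under {} N still reaches {G,Q} ∋ G.
N↔G cannot be blocked by any observed set — no back-door set.

N→G: no observed back-door set.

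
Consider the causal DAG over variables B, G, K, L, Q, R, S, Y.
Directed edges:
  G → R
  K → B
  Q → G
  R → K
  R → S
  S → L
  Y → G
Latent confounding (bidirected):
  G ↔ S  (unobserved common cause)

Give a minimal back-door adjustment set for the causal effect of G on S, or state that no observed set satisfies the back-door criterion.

desc(G)\{G}={B,K,L,R,S}; candidates ⊆ {Q,Y}.
G↔S: latent back-door arc(s) into G.
size 0: {}; under {} G still reaches {L,Q,S,Y} ∋ S.
size 1: {Q}, {Y}; under {Q} G still reaches {L,S,Y} ∋ S.
size 2: {Q,Y}; under {Q,Y} G still reaches {L,S} ∋ S.
G↔S cannot be blocked by any observed set — no back-door set.

G→S: no observed back-door set.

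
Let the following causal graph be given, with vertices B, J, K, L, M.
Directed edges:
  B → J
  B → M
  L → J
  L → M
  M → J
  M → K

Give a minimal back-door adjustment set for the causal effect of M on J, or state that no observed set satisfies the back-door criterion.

desc(M)\{M}={J,K}; candidates ⊆ {B,L}.
size 0: {}; under {} M still reaches {B,J,L} ∋ J.
size 1: {B}, {L}; under {B} M still reaches {J,L} ∋ J.
{B,L}: M⊥J given {B,L} in G with M→· removed — back-door holds.

M→J: minimal back-door set {B, L}.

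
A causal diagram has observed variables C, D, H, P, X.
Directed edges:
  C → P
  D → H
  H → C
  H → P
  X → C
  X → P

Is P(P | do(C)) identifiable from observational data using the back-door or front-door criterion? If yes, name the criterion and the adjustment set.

desc(C)\{C}={P}; candidates ⊆ {D,H,X}.
size 0: {}; under {} C still reaches {D,H,P,X} ∋ P.
size 1: {D}, {H}, {X}; under {D} C still reaches {H,P,X} ∋ P.
{H,X}: C⊥P given {H,X} in G with C→· removed — back-door holds.
P(P|do(C)) = Σ_{H,X} P(P|C,H,X)·P(H,X).

P(P|do(C)): backdoor, adjust for {H, X}.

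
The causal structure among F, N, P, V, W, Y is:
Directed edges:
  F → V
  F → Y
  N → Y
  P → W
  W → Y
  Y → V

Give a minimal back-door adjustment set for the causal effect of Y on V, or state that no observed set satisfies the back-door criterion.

Y→V: minimal back-door set {F}.

desc(Y)\{Y}={V}; candidates ⊆ {F,N,P,W}.
size 0: {}; under {} Y still reaches {F,N,P,V,W} ∋ V.
{F}: Y⊥V given {F} in G with Y→· removed — back-door holds.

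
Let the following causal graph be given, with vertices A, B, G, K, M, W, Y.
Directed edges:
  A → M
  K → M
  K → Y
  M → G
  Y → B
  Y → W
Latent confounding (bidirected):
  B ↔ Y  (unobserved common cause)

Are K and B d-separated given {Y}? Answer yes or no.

No — K and B are d-connected given {Y}.

Bayes-Ball from K | {Y} reaches {B,G,M}.
B ∈ reach(K|{Y}) ⇒ K ⊥̸ B | {Y}.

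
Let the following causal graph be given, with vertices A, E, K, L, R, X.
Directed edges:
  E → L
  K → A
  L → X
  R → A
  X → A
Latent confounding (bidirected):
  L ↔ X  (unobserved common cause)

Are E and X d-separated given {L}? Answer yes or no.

Bayes-Ball from E | {L} reaches {A,X}.
X ∈ reach(E|{L}) ⇒ E ⊥̸ X | {L}.

No — E and X are d-connected given {L}.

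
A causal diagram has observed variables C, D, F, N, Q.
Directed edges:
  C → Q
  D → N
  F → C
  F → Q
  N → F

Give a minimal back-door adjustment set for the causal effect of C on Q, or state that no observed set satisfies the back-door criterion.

desc(C)\{C}={Q}; candidates ⊆ {D,F,N}.
size 0: {}; under {} C still reaches {D,F,N,Q} ∋ Q.
{F}: C⊥Q given {F} in G with C→· removed — back-door holds.

C→Q: minimal back-door set {F}.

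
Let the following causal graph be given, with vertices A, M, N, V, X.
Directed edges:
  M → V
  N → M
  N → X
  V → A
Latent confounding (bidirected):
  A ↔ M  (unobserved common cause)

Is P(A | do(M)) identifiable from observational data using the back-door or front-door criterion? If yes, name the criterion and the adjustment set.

desc(M)\{M}={A,V}; candidates ⊆ {N,X}.
M↔A: latent back-door arc(s) into M.
size 0: {}; under {} M still reaches {A,N,X} ∋ A.
size 1: {N}, {X}; under {N} M still reaches {A} ∋ A.
size 2: {N,X}; under {N,X} M still reaches {A} ∋ A.
M↔A cannot be blocked by any observed set — no back-door set.
{V}: (i) intercepts every directed M→A path; (ii) no back-door M→{V}; (iii) {M} blocks every back-door {V}→A. Front-door holds.
P(A|do(M)) = Σ_{V} P(V|M) Σ_{M'} P(A|V,M')P(M').

P(A|do(M)): frontdoor, adjust for {V}.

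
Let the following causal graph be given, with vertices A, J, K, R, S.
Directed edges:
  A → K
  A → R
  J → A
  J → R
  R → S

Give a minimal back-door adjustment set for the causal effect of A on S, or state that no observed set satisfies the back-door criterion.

desc(A)\{A}={K,R,S}; candidates ⊆ {J}.
size 0: {}; under {} A still reaches {J,R,S} ∋ S.
{J}: A⊥S given {J} in G with A→· removed — back-door holds.

A→S: minimal back-door set {J}.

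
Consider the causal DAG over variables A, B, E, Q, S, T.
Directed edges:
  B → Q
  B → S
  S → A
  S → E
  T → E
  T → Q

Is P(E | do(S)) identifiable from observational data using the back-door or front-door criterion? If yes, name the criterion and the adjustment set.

P(E|do(S)): backdoor, adjust for ∅.

desc(S)\{S}={A,E}; candidates ⊆ {B,Q,T}.
∅: S⊥E given ∅ in G with S→· removed — back-door holds.
P(E|do(S)) = P(E|S) — no adjustment needed.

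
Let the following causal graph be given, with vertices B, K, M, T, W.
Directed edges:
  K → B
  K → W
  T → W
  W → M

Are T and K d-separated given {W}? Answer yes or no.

Bayes-Ball from T | {W} reaches {B,K}.
K ∈ reach(T|{W}) ⇒ T ⊥̸ K | {W}.

No — T and K are d-connected given {W}.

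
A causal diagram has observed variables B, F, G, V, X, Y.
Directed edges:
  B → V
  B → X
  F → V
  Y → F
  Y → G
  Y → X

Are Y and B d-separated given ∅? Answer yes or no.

Yes — Y ⊥ B | ∅.

Bayes-Ball from Y | ∅ reaches {F,G,V,X}.
B ∉ reach(Y|∅) ⇒ Y ⊥ B | ∅.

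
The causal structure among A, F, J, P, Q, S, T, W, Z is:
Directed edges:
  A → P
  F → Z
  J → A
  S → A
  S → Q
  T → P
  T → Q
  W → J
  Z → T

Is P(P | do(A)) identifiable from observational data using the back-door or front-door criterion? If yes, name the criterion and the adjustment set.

P(P|do(A)): backdoor, adjust for ∅.

desc(A)\{A}={P}; candidates ⊆ {F,J,Q,S,T,W,Z}.
∅: A⊥P given ∅ in G with A→· removed — back-door holds.
P(P|do(A)) = P(P|A) — no adjustment needed.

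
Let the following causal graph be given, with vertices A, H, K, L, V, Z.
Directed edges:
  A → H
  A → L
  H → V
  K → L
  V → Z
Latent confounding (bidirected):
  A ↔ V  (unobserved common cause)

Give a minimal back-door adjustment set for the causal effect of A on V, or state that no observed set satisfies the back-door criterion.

desc(A)\{A}={H,L,V,Z}; candidates ⊆ {K}.
A↔V: latent back-door arc(s) into A.
size 0: {}; under {} A still reaches {V,Z} ∋ V.
size 1: {K}; under {K} A still reaches {V,Z} ∋ V.
A↔V cannot be blocked by any observed set — no back-door set.

A→V: no observed back-door set.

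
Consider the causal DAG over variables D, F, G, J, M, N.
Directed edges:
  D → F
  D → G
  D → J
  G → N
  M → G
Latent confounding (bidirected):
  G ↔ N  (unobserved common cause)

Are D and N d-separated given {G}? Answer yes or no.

Bayes-Ball from D | {G} reaches {F,J,M,N}.
N ∈ reach(D|{G}) ⇒ D ⊥̸ N | {G}.

No — D and N are d-connected given {G}.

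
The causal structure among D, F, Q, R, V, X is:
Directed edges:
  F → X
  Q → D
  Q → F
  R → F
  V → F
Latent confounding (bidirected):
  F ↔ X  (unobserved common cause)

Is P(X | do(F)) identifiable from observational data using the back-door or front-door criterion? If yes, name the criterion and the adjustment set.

desc(F)\{F}={X}; candidates ⊆ {D,Q,R,V}.
F↔X: latent back-door arc(s) into F.
size 0: {}; under {} F still reaches {D,Q,R,V,X} ∋ X.
size 1: {D}, {Q}, {R} …(+1); under {D} F still reaches {Q,R,V,X} ∋ X.
size 2: {D,Q}, {D,R}, {D,V} …(+3); under {D,Q} F still reaches {R,V,X} ∋ X.
F↔X cannot be blocked by any observed set — no back-door set.
No mediator lies on a directed F→…→X path.
Neither criterion identifies P(X|do(F)) in this graph.

P(X|do(F)): not identifiable (no BD/FD set).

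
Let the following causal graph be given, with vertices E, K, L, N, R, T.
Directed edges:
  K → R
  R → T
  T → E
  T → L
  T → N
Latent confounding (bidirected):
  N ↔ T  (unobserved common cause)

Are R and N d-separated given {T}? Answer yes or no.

Bayes-Ball from R | {T} reaches {K,N}.
N ∈ reach(R|{T}) ⇒ R ⊥̸ N | {T}.

No — R and N are d-connected given {T}.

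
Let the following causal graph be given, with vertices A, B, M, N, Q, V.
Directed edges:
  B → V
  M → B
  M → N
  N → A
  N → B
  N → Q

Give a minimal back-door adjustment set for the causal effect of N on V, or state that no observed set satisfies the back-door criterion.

desc(N)\{N}={A,B,Q,V}; candidates ⊆ {M}.
size 0: {}; under {} N still reaches {B,M,V} ∋ V.
{M}: N⊥V given {M} in G with N→· removed — back-door holds.

N→V: minimal back-door set {M}.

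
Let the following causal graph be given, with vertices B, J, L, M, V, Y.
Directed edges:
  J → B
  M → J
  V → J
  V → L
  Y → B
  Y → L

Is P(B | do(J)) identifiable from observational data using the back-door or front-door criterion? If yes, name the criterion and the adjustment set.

desc(J)\{J}={B}; candidates ⊆ {L,M,V,Y}.
∅: J⊥B given ∅ in G with J→· removed — back-door holds.
P(B|do(J)) = P(B|J) — no adjustment needed.

P(B|do(J)): backdoor, adjust for ∅.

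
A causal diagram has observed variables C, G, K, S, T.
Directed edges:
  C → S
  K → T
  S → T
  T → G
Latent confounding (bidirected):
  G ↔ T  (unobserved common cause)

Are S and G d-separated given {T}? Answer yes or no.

Bayes-Ball from S | {T} reaches {C,G,K}.
G ∈ reach(S|{T}) ⇒ S ⊥̸ G | {T}.

No — S and G are d-connected given {T}.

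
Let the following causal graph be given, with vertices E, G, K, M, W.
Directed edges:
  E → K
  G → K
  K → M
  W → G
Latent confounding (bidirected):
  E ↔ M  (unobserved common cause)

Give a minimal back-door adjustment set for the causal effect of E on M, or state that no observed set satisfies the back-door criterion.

E→M: no observed back-door set.

desc(E)\{E}={K,M}; candidates ⊆ {G,W}.
E↔M: latent back-door arc(s) into E.
size 0: {}; under {} E still reaches {M} ∋ M.
size 1: {G}, {W}; under {G} E still reaches {M} ∋ M.
size 2: {G,W}; under {G,W} E still reaches {M} ∋ M.
E↔M cannot be blocked by any observed set — no back-door set.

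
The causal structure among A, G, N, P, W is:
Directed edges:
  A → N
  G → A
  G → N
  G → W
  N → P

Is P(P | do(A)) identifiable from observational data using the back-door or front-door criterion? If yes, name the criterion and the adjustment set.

desc(A)\{A}={N,P}; candidates ⊆ {G,W}.
size 0: {}; under {} A still reaches {G,N,P,W} ∋ P.
{G}: A⊥P given {G} in G with A→· removed — back-door holds.
P(P|do(A)) = Σ_{G} P(P|A,G)·P(G).

P(P|do(A)): backdoor, adjust for {G}.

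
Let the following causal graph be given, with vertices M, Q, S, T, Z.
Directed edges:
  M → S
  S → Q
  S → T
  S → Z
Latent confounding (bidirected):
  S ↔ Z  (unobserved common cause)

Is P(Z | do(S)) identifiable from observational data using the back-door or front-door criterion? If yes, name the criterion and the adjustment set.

desc(S)\{S}={Q,T,Z}; candidates ⊆ {M}.
S↔Z: latent back-door arc(s) into S.
size 0: {}; under {} S still reaches {M,Z} ∋ Z.
size 1: {M}; under {M} S still reaches {Z} ∋ Z.
S↔Z cannot be blocked by any observed set — no back-door set.
No mediator lies on a directed S→…→Z path.
Neither criterion identifies P(Z|do(S)) in this graph.

P(Z|do(S)): not identifiable (no BD/FD set).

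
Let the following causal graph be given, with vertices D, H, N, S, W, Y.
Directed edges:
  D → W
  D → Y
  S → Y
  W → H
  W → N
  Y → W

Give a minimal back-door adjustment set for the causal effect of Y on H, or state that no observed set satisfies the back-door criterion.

desc(Y)\{Y}={H,N,W}; candidates ⊆ {D,S}.
size 0: {}; under {} Y still reaches {D,H,N,S,W} ∋ H.
{D}: Y⊥H given {D} in G with Y→· removed — back-door holds.

Y→H: minimal back-door set {D}.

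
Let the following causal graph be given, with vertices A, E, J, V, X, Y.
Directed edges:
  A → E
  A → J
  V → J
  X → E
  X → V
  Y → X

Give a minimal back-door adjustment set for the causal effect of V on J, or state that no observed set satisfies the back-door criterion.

V→J: minimal back-door set ∅.

desc(V)\{V}={J}; candidates ⊆ {A,E,X,Y}.
∅: V⊥J given ∅ in G with V→· removed — back-door holds.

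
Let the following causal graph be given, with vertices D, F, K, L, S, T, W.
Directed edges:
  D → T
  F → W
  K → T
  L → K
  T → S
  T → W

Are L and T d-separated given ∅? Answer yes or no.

No — L and T are d-connected given ∅.

Bayes-Ball from L | ∅ reaches {K,S,T,W}.
T ∈ reach(L|∅) ⇒ L ⊥̸ T | ∅.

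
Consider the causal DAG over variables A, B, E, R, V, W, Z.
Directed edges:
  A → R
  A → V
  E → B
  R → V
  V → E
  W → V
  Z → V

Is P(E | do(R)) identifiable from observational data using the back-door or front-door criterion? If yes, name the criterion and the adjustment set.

P(E|do(R)): backdoor, adjust for {A}.

desc(R)\{R}={B,E,V}; candidates ⊆ {A,W,Z}.
size 0: {}; under {} R still reaches {A,B,E,V} ∋ E.
{A}: R⊥E given {A} in G with R→· removed — back-door holds.
P(E|do(R)) = Σ_{A} P(E|R,A)·P(A).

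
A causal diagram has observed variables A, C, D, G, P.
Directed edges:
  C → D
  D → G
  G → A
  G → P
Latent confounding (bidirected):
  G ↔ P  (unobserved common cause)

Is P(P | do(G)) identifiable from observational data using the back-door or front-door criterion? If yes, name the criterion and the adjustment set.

P(P|do(G)): not identifiable (no BD/FD set).

desc(G)\{G}={A,P}; candidates ⊆ {C,D}.
G↔P: latent back-door arc(s) into G.
size 0: {}; under {} G still reaches {C,D,P} ∋ P.
size 1: {C}, {D}; under {C} G still reaches {D,P} ∋ P.
size 2: {C,D}; under {C,D} G still reaches {P} ∋ P.
G↔P cannot be blocked by any observed set — no back-door set.
No mediator lies on a directed G→…→P path.
Neither criterion identifies P(P|do(G)) in this graph.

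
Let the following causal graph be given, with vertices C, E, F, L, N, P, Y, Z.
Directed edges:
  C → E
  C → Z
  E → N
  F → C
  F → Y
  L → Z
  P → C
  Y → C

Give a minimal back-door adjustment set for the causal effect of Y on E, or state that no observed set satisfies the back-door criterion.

desc(Y)\{Y}={C,E,N,Z}; candidates ⊆ {F,L,P}.
size 0: {}; under {} Y still reaches {C,E,F,N,Z} ∋ E.
{F}: Y⊥E given {F} in G with Y→· removed — back-door holds.

Y→E: minimal back-door set {F}.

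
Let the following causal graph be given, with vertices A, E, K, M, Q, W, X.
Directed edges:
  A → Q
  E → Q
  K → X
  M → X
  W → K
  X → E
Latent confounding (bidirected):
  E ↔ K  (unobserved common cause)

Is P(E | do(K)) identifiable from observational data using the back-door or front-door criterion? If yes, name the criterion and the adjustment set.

P(E|do(K)): frontdoor, adjust for {X}.

desc(K)\{K}={E,Q,X}; candidates ⊆ {A,M,W}.
K↔E: latent back-door arc(s) into K.
size 0: {}; under {} K still reaches {E,Q,W} ∋ E.
size 1: {A}, {M}, {W}; under {A} K still reaches {E,Q,W} ∋ E.
size 2: {A,M}, {A,W}, {M,W}; under {A,M} K still reaches {E,Q,W} ∋ E.
K↔E cannot be blocked by any observed set — no back-door set.
{X}: (i) intercepts every directed K→E path; (ii) no back-door K→{X}; (iii) {K} blocks every back-door {X}→E. Front-door holds.
P(E|do(K)) = Σ_{X} P(X|K) Σ_{K'} P(E|X,K')P(K').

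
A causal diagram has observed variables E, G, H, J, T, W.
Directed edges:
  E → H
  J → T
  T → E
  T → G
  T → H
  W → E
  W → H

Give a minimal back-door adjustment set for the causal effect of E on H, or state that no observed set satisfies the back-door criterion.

desc(E)\{E}={H}; candidates ⊆ {G,J,T,W}.
size 0: {}; under {} E still reaches {G,H,J,T,W} ∋ H.
size 1: {G}, {J}, {T} …(+1); under {G} E still reaches {H,J,T,W} ∋ H.
{T,W}: E⊥H given {T,W} in G with E→· removed — back-door holds.

E→H: minimal back-door set {T, W}.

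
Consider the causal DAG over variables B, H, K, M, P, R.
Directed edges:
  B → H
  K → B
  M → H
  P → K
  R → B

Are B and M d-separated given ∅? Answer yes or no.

Bayes-Ball from B | ∅ reaches {H,K,P,R}.
M ∉ reach(B|∅) ⇒ B ⊥ M | ∅.

Yes — B ⊥ M | ∅.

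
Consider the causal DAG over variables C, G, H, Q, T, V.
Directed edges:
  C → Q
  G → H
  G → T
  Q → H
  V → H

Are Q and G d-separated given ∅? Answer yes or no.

Bayes-Ball from Q | ∅ reaches {C,H}.
G ∉ reach(Q|∅) ⇒ Q ⊥ G | ∅.

Yes — Q ⊥ G | ∅.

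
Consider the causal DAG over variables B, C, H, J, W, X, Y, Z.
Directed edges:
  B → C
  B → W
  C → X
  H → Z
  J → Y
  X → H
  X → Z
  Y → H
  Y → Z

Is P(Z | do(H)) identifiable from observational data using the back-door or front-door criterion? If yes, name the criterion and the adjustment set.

desc(H)\{H}={Z}; candidates ⊆ {B,C,J,W,X,Y}.
size 0: {}; under {} H still reaches {B,C,J,W,X,Y,Z} ∋ Z.
size 1: {B}, {C}, {J} …(+3); under {B} H still reaches {C,J,X,Y,Z} ∋ Z.
{X,Y}: H⊥Z given {X,Y} in G with H→· removed — back-door holds.
P(Z|do(H)) = Σ_{X,Y} P(Z|H,X,Y)·P(X,Y).

P(Z|do(H)): backdoor, adjust for {X, Y}.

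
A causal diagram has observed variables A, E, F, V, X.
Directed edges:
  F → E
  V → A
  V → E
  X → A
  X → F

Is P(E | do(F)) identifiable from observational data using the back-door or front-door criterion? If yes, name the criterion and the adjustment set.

desc(F)\{F}={E}; candidates ⊆ {A,V,X}.
∅: F⊥E given ∅ in G with F→· removed — back-door holds.
P(E|do(F)) = P(E|F) — no adjustment needed.

P(E|do(F)): backdoor, adjust for ∅.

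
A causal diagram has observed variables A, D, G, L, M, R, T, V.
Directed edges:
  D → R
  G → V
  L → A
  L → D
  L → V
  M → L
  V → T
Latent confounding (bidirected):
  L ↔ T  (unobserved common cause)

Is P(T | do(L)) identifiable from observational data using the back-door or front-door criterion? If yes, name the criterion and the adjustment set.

desc(L)\{L}={A,D,R,T,V}; candidates ⊆ {G,M}.
L↔T: latent back-door arc(s) into L.
size 0: {}; under {} L still reaches {M,T} ∋ T.
size 1: {G}, {M}; under {G} L still reaches {M,T} ∋ T.
size 2: {G,M}; under {G,M} L still reaches {T} ∋ T.
L↔T cannot be blocked by any observed set — no back-door set.
{V}: (i) intercepts every directed L→T path; (ii) no back-door L→{V}; (iii) {L} blocks every back-door {V}→T. Front-door holds.
P(T|do(L)) = Σ_{V} P(V|L) Σ_{L'} P(T|V,L')P(L').

P(T|do(L)): frontdoor, adjust for {V}.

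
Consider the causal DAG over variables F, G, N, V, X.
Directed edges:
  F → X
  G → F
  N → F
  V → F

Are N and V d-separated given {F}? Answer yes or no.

No — N and V are d-connected given {F}.

Bayes-Ball from N | {F} reaches {G,V}.
V ∈ reach(N|{F}) ⇒ N ⊥̸ V | {F}.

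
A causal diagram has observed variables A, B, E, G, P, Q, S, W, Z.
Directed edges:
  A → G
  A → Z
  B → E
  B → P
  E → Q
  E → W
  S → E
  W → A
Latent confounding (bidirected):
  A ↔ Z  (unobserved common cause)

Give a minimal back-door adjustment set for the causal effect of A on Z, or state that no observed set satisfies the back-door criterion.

desc(A)\{A}={G,Z}; candidates ⊆ {B,E,P,Q,S,W}.
A↔Z: latent back-door arc(s) into A.
size 0: {}; under {} A still reaches {B,E,P,Q,S,W,Z} ∋ Z.
size 1: {B}, {E}, {P} …(+3); under {B} A still reaches {E,Q,S,W,Z} ∋ Z.
size 2: {B,E}, {B,P}, {B,Q} …(+12); under {B,E} A still reaches {W,Z} ∋ Z.
A↔Z cannot be blocked by any observed set — no back-door set.

A→Z: no observed back-door set.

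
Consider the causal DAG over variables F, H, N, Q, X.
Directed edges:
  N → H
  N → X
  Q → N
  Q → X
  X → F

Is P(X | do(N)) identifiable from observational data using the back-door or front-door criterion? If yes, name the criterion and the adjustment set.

P(X|do(N)): backdoor, adjust for {Q}.

desc(N)\{N}={F,H,X}; candidates ⊆ {Q}.
size 0: {}; under {} N still reaches {F,Q,X} ∋ X.
{Q}: N⊥X given {Q} in G with N→· removed — back-door holds.
P(X|do(N)) = Σ_{Q} P(X|N,Q)·P(Q).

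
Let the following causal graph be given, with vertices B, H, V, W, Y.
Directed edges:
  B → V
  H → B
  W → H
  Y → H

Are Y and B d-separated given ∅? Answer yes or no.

Bayes-Ball from Y | ∅ reaches {B,H,V}.
B ∈ reach(Y|∅) ⇒ Y ⊥̸ B | ∅.

No — Y and B are d-connected given ∅.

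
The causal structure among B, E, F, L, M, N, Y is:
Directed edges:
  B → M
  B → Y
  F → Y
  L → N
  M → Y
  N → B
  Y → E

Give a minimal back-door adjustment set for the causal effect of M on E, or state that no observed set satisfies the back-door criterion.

M→E: minimal back-door set {B}.

desc(M)\{M}={E,Y}; candidates ⊆ {B,F,L,N}.
size 0: {}; under {} M still reaches {B,E,L,N,Y} ∋ E.
{B}: M⊥E given {B} in G with M→· removed — back-door holds.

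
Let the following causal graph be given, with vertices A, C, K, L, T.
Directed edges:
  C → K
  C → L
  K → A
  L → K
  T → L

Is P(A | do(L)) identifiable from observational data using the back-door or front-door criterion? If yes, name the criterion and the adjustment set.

P(A|do(L)): backdoor, adjust for {C}.

desc(L)\{L}={A,K}; candidates ⊆ {C,T}.
size 0: {}; under {} L still reaches {A,C,K,T} ∋ A.
{C}: L⊥A given {C} in G with L→· removed — back-door holds.
P(A|do(L)) = Σ_{C} P(A|L,C)·P(C).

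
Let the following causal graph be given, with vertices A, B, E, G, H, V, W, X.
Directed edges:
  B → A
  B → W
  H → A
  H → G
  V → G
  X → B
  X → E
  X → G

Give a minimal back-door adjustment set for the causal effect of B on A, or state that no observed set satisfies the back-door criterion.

B→A: minimal back-door set ∅.

desc(B)\{B}={A,W}; candidates ⊆ {E,G,H,V,X}.
∅: B⊥A given ∅ in G with B→· removed — back-door holds.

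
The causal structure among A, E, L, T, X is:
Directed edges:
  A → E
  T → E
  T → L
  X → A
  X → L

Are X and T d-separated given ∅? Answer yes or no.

Yes — X ⊥ T | ∅.

Bayes-Ball from X | ∅ reaches {A,E,L}.
T ∉ reach(X|∅) ⇒ X ⊥ T | ∅.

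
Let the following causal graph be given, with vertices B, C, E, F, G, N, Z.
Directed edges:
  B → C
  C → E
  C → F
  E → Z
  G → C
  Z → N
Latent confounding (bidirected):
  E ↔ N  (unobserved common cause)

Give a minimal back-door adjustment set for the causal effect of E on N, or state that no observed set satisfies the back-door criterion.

desc(E)\{E}={N,Z}; candidates ⊆ {B,C,F,G}.
E↔N: latent back-door arc(s) into E.
size 0: {}; under {} E still reaches {B,C,F,G,N} ∋ N.
size 1: {B}, {C}, {F} …(+1); under {B} E still reaches {C,F,G,N} ∋ N.
size 2: {B,C}, {B,F}, {B,G} …(+3); under {B,C} E still reaches {N} ∋ N.
E↔N cannot be blocked by any observed set — no back-door set.

E→N: no observed back-door set.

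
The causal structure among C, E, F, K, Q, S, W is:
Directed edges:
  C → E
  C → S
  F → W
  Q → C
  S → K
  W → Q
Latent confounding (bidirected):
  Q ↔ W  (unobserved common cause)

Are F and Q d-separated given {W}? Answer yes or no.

Bayes-Ball from F | {W} reaches {C,E,K,Q,S}.
Q ∈ reach(F|{W}) ⇒ F ⊥̸ Q | {W}.

No — F and Q are d-connected given {W}.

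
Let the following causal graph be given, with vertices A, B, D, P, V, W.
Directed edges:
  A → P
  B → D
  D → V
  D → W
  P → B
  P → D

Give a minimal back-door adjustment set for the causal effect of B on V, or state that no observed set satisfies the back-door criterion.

desc(B)\{B}={D,V,W}; candidates ⊆ {A,P}.
size 0: {}; under {} B still reaches {A,D,P,V,W} ∋ V.
{P}: B⊥V given {P} in G with B→· removed — back-door holds.

B→V: minimal back-door set {P}.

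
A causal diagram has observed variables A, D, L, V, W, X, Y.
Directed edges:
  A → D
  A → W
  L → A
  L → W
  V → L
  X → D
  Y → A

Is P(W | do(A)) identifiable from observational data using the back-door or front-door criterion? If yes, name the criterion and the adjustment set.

P(W|do(A)): backdoor, adjust for {L}.

desc(A)\{A}={D,W}; candidates ⊆ {L,V,X,Y}.
size 0: {}; under {} A still reaches {L,V,W,Y} ∋ W.
{L}: A⊥W given {L} in G with A→· removed — back-door holds.
P(W|do(A)) = Σ_{L} P(W|A,L)·P(L).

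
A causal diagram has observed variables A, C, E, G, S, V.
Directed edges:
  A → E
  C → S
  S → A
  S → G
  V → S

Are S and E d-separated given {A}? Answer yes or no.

Yes — S ⊥ E | {A}.

Bayes-Ball from S | {A} reaches {C,G,V}.
E ∉ reach(S|{A}) ⇒ S ⊥ E | {A}.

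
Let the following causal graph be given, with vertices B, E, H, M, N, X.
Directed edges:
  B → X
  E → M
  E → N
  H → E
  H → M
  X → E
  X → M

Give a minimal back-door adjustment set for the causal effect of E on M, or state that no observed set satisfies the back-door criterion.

E→M: minimal back-door set {H, X}.

desc(E)\{E}={M,N}; candidates ⊆ {B,H,X}.
size 0: {}; under {} E still reaches {B,H,M,X} ∋ M.
size 1: {B}, {H}, {X}; under {B} E still reaches {H,M,X} ∋ M.
{H,X}: E⊥M given {H,X} in G with E→· removed — back-door holds.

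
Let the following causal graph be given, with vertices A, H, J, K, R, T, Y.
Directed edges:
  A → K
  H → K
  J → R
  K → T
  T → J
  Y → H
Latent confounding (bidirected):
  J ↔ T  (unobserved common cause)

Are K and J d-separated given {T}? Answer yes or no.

Bayes-Ball from K | {T} reaches {A,H,J,R,Y}.
J ∈ reach(K|{T}) ⇒ K ⊥̸ J | {T}.

No — K and J are d-connected given {T}.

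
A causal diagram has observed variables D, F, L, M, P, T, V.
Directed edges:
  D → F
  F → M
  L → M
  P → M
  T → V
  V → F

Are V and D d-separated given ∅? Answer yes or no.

Bayes-Ball from V | ∅ reaches {F,M,T}.
D ∉ reach(V|∅) ⇒ V ⊥ D | ∅.

Yes — V ⊥ D | ∅.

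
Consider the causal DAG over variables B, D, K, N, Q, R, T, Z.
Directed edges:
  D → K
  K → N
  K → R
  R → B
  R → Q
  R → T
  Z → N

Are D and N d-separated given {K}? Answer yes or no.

Bayes-Ball from D | {K} reaches ∅.
N ∉ reach(D|{K}) ⇒ D ⊥ N | {K}.

Yes — D ⊥ N | {K}.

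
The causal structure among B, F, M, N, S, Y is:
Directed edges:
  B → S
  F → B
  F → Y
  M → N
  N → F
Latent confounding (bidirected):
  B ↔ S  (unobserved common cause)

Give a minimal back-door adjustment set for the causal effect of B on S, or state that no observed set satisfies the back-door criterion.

desc(B)\{B}={S}; candidates ⊆ {F,M,N,Y}.
B↔S: latent back-door arc(s) into B.
size 0: {}; under {} B still reaches {F,M,N,S,Y} ∋ S.
size 1: {F}, {M}, {N} …(+1); under {F} B still reaches {S} ∋ S.
size 2: {F,M}, {F,N}, {F,Y} …(+3); under {F,M} B still reaches {S} ∋ S.
B↔S cannot be blocked by any observed set — no back-door set.

B→S: no observed back-door set.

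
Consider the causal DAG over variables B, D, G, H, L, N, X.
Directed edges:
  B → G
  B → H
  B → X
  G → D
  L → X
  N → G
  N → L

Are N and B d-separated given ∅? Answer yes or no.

Yes — N ⊥ B | ∅.

Bayes-Ball from N | ∅ reaches {D,G,L,X}.
B ∉ reach(N|∅) ⇒ N ⊥ B | ∅.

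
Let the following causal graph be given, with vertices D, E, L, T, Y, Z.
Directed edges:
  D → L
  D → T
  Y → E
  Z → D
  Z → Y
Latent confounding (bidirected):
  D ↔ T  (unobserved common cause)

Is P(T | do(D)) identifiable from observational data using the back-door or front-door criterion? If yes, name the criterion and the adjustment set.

P(T|do(D)): not identifiable (no BD/FD set).

desc(D)\{D}={L,T}; candidates ⊆ {E,Y,Z}.
D↔T: latent back-door arc(s) into D.
size 0: {}; under {} D still reaches {E,T,Y,Z} ∋ T.
size 1: {E}, {Y}, {Z}; under {E} D still reaches {T,Y,Z} ∋ T.
size 2: {E,Y}, {E,Z}, {Y,Z}; under {E,Y} D still reaches {T,Z} ∋ T.
D↔T cannot be blocked by any observed set — no back-door set.
No mediator lies on a directed D→…→T path.
Neither criterion identifies P(T|do(D)) in this graph.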